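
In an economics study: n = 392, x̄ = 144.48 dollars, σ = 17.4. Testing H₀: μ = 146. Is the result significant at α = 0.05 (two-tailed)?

z = (144.48 - 146)/(17.4/√392) = -1.73. Since |z| ≤ 1.96, not significant at α = 0.05.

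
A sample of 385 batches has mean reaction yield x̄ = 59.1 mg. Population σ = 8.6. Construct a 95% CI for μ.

CI = x̄ ± z*(σ/√n) = 59.1 ± 1.96(8.6/√385) = 59.1 ± 0.86 = (58.24, 59.96)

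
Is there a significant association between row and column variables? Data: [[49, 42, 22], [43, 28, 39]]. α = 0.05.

χ² = 7.89. df = 2, critical = 5.991. Reject H₀. Variables are dependent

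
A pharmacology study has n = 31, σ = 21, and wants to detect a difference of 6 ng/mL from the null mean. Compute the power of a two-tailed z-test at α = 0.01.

SE = σ/√n = 21/√31 = 3.772. Non-centrality λ = d/SE = 6/3.772 = 1.591. Power ≈ Φ(λ - z_{α/2}) = Φ(1.591 - 2.576) = Φ(-0.985) = 0.162.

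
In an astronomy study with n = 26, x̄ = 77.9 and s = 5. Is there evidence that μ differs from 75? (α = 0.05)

t = (x̄ - μ₀)/(s/√n) = (77.9 - 75)/(5/√26) = 2.957. df = 25, critical t = ±2.06. Reject H₀.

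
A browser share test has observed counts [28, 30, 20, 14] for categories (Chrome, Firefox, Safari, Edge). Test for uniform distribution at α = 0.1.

Expected = 23 each. χ² = Σ(O-E)²/E = 7.13. df = 3, critical value = 6.251. Reject H₀.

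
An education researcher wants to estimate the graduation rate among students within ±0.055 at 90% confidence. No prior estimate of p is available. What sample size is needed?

Conservative approach: use p = 0.5 (maximizes p(1-p) = 0.25). n = z²(0.25)/E² = 1.645²×0.25/0.055² = 223.6 → n = 224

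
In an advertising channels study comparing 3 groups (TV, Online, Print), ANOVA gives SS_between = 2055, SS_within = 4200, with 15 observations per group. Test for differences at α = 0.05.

df_between = 2, df_within = 42. F = MS_between/MS_within = 1027.5/100.0 = 10.275. F_crit ≈ 3.22. Reject H₀. At least one mean differs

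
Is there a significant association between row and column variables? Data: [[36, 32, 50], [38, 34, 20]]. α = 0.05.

χ² = 9.905. df = 2, critical = 5.991. Reject H₀. Variables are dependent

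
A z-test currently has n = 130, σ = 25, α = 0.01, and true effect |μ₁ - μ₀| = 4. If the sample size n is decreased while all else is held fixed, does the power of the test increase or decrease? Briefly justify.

Power decreases: a smaller n inflates the standard error σ/√n, pulling the sampling distribution under H₁ back toward the critical value.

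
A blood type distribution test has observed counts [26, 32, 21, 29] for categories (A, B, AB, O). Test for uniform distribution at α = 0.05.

Expected = 27 each. χ² = Σ(O-E)²/E = 2.444. df = 3, critical value = 7.815. Fail to reject H₀.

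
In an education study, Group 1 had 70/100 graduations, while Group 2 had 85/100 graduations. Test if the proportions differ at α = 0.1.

p̂₁ = 0.7, p̂₂ = 0.85, pooled p̂ = 0.775. z = -2.54. Critical: ±1.645. Reject H₀.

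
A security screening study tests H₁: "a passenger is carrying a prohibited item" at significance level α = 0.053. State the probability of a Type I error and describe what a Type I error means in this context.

P(Type I error) = α = 0.053. A Type I error is rejecting H₀ when H₀ is actually true (false positive) — here, concluding that a passenger is carrying a prohibited item when in fact this is not the case. Consequence: detaining an innocent passenger — delay and inconvenience.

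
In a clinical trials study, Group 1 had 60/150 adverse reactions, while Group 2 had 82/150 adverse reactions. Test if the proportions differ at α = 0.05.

p̂₁ = 0.4, p̂₂ = 0.547, pooled p̂ = 0.473. z = -2.544. Critical: ±1.96. Reject H₀.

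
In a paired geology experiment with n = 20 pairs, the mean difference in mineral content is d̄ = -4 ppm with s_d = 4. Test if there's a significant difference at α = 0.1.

t = d̄/(s_d/√n) = -4/(4/√20) = -4.472. df = 19, critical t = ±1.729. Reject H₀.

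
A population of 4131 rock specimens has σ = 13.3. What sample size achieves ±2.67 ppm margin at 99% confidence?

Without FPC: n₀ = (2.576×13.3/2.67)² = 164.654. With FPC: n = n₀N/(n₀+N-1) = 158.4 → n = 159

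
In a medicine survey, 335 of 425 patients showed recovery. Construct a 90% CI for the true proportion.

p̂ = 0.788. CI = p̂ ± z*√(p̂(1-p̂)/n) = (0.756, 0.821)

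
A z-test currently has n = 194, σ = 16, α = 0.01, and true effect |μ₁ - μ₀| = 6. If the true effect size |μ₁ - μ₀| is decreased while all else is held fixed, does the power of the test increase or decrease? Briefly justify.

Power decreases: a smaller true effect decreases the non-centrality λ = |μ₁ - μ₀|/(σ/√n).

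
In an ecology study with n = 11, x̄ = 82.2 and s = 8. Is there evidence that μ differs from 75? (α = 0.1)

t = (x̄ - μ₀)/(s/√n) = (82.2 - 75)/(8/√11) = 2.985. df = 10, critical t = ±1.812. Reject H₀.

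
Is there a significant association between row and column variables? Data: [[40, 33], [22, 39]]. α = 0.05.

χ² = 4.689. df = 1, critical = 3.841. Reject H₀. Variables are dependent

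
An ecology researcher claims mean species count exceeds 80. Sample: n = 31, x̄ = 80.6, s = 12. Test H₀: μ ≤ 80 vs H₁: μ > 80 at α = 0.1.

t = (80.6 - 80)/(12/√31) = 0.278, df = 30. Critical t = 1.31. Fail to reject H₀.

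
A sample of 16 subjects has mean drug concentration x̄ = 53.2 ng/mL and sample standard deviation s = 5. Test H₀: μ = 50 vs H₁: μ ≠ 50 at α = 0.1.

t = (x̄ - μ₀)/(s/√n) = (53.2 - 50)/(5/√16) = 2.56. df = 15, critical t = ±1.753. Reject H₀.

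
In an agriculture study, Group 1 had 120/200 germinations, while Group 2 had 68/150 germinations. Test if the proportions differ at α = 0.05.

p̂₁ = 0.6, p̂₂ = 0.453, pooled p̂ = 0.537. z = 2.723. Critical: ±1.96. Reject H₀.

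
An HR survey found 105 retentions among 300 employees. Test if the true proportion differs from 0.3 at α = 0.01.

p̂ = 0.35, p₀ = 0.3. z = (p̂ - p₀)/√(p₀(1-p₀)/n) = 1.89. Critical: ±2.576. Fail to reject H₀.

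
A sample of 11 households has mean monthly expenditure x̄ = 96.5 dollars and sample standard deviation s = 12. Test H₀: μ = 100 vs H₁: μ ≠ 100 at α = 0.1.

t = (x̄ - μ₀)/(s/√n) = (96.5 - 100)/(12/√11) = -0.967. df = 10, critical t = ±1.812. Fail to reject H₀.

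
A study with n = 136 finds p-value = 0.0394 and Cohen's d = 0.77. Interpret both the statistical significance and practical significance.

Statistically significant (p = 0.0394 < 0.05). Cohen's d = 0.77 indicates a medium effect size. Both statistical and practical significance should be considered.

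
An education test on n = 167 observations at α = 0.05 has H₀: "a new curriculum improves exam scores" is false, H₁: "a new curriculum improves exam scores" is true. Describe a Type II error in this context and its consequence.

Type II error: failing to reject H₀ when it is false — concluding that a new curriculum improves exam scores is not supported when in fact it is. Consequence: keeping the old curriculum when the new one would have helped students.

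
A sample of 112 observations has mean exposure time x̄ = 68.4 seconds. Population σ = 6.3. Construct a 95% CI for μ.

CI = x̄ ± z*(σ/√n) = 68.4 ± 1.96(6.3/√112) = 68.4 ± 1.17 = (67.23, 69.57)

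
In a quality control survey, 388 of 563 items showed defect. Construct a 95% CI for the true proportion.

p̂ = 0.689. CI = p̂ ± z*√(p̂(1-p̂)/n) = (0.651, 0.727)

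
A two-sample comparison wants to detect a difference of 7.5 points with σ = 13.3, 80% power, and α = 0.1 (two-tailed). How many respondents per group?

n per group = 2(z_α/2 + z_β)²σ²/d² = 2×(1.645 + 0.84)²×13.3²/7.5² = 38.8 → n = 39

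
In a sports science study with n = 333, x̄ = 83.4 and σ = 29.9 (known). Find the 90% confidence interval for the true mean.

CI = x̄ ± z*(σ/√n) = 83.4 ± 1.645(29.9/√333) = 83.4 ± 2.7 = (80.7, 86.1)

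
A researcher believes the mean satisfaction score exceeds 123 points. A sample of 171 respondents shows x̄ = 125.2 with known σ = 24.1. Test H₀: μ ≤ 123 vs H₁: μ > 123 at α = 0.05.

z = 1.194. Critical value: 1.645. Fail to reject H₀.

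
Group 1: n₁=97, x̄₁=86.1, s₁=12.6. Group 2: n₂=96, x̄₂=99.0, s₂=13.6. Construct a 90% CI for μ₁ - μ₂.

Difference = -12.9. SE = √(12.6²/97 + 13.6²/96) = 1.888. CI = (-16.01, -9.79)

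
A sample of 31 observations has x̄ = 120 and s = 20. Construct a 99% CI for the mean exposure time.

CI = x̄ ± t*(s/√n) = 120 ± 2.75(20/√31) = (110.12, 129.88)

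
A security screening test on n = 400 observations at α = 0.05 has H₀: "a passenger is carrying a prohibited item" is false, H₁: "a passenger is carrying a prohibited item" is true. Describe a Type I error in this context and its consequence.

Type I error: rejecting H₀ when it is true — concluding that a passenger is carrying a prohibited item when in fact it is not. Consequence: detaining an innocent passenger — delay and inconvenience.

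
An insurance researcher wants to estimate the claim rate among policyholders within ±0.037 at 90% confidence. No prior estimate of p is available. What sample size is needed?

Conservative approach: use p = 0.5 (maximizes p(1-p) = 0.25). n = z²(0.25)/E² = 1.645²×0.25/0.037² = 494.2 → n = 495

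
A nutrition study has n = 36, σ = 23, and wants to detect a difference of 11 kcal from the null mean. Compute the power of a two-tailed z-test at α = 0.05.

SE = σ/√n = 23/√36 = 3.833. Non-centrality λ = d/SE = 11/3.833 = 2.87. Power ≈ Φ(λ - z_{α/2}) = Φ(2.87 - 1.96) = Φ(0.91) = 0.818.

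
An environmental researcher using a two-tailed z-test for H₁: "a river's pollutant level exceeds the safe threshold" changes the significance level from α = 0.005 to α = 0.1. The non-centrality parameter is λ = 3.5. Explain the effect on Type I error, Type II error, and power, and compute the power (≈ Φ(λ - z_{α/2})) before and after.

Increasing α from 0.005 to 0.1:
• Type I error rate increases (α is the Type I rate by definition).
• Critical value moves from z_{α/2} = 2.807 to 1.645, so power = Φ(λ - z_{α/2}) goes from Φ(3.5 - 2.807) = 0.756 to Φ(3.5 - 1.645) = 0.968.
• Type II error rate β = 1 - power therefore decreases (0.244 → 0.032).
Appropriate when false negatives are costly — here, allowing unsafe pollution to continue.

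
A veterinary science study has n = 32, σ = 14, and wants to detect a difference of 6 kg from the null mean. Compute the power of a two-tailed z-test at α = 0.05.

SE = σ/√n = 14/√32 = 2.475. Non-centrality λ = d/SE = 6/2.475 = 2.424. Power ≈ Φ(λ - z_{α/2}) = Φ(2.424 - 1.96) = Φ(0.464) = 0.679.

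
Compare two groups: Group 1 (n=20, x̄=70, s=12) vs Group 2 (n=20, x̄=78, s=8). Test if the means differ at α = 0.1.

Pooled sp = 10.2. t = -2.481, df = 38. Critical t = ±1.686. Reject H₀.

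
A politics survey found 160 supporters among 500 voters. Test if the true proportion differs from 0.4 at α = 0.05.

p̂ = 0.32, p₀ = 0.4. z = (p̂ - p₀)/√(p₀(1-p₀)/n) = -3.651. Critical: ±1.96. Reject H₀.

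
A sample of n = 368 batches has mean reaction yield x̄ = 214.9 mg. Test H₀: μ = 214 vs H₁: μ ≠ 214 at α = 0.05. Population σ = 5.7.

z = (x̄ - μ₀)/(σ/√n) = (214.9 - 214)/(5.7/√368) = 3.029. Critical value: ±1.96. Since |3.029| > 1.96, Reject H₀.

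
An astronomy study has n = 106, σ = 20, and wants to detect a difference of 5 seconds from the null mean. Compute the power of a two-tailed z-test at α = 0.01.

SE = σ/√n = 20/√106 = 1.943. Non-centrality λ = d/SE = 5/1.943 = 2.574. Power ≈ Φ(λ - z_{α/2}) = Φ(2.574 - 2.576) = Φ(-0.002) = 0.499.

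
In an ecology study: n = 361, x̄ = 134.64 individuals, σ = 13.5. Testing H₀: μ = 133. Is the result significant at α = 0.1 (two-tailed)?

z = (134.64 - 133)/(13.5/√361) = 2.308. Since |z| > 1.645, significant at α = 0.1.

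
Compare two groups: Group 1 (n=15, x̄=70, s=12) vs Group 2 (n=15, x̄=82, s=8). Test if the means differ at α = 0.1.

Pooled sp = 10.2. t = -3.223, df = 28. Critical t = ±1.701. Reject H₀.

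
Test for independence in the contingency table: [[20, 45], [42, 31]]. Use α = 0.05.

χ² = 9.955. df = 1, critical = 3.841. Reject H₀. Variables are dependent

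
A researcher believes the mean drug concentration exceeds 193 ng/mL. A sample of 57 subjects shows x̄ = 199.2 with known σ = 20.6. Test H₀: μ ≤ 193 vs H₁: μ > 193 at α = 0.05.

z = 2.272. Critical value: 1.645. Reject H₀.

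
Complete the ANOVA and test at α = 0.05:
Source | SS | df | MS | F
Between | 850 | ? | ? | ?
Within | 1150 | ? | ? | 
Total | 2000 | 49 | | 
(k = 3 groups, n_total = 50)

df_between = 2, df_within = 47. MS_between = 425.0, MS_within = 24.47. F = 17.37, F_crit ≈ 3.195. Reject H₀.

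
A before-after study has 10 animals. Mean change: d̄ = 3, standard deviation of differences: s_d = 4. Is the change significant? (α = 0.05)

t = d̄/(s_d/√n) = 3/(4/√10) = 2.372. df = 9, critical t = ±2.262. Reject H₀.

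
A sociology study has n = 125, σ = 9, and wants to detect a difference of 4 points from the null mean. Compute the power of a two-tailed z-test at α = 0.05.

SE = σ/√n = 9/√125 = 0.805. Non-centrality λ = d/SE = 4/0.805 = 4.969. Power ≈ Φ(λ - z_{α/2}) = Φ(4.969 - 1.96) = Φ(3.009) = 0.999.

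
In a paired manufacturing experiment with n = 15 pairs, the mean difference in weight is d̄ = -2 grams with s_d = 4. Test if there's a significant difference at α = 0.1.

t = d̄/(s_d/√n) = -2/(4/√15) = -1.936. df = 14, critical t = ±1.761. Reject H₀.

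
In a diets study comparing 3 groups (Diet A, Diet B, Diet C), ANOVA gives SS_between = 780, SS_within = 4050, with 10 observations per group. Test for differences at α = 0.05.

df_between = 2, df_within = 27. F = MS_between/MS_within = 390.0/150.0 = 2.6. F_crit ≈ 3.354. Fail to reject H₀.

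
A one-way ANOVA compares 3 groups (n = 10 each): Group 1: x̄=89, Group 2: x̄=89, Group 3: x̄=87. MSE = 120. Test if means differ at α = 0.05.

Grand mean = 88.33. SS_between = 26.67, MS_between = 13.33. F = 0.111, F_crit ≈ 3.354. Fail to reject H₀.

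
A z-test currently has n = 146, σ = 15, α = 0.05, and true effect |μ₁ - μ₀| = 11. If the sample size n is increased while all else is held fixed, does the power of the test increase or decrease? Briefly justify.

Power increases: a larger n shrinks the standard error σ/√n, moving the sampling distribution under H₁ further from the critical value.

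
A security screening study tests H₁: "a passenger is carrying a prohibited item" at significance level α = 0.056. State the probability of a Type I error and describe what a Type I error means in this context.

P(Type I error) = α = 0.056. A Type I error is rejecting H₀ when H₀ is actually true (false positive) — here, concluding that a passenger is carrying a prohibited item when in fact this is not the case. Consequence: detaining an innocent passenger — delay and inconvenience.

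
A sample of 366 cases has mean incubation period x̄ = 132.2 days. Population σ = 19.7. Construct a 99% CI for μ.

CI = x̄ ± z*(σ/√n) = 132.2 ± 2.576(19.7/√366) = 132.2 ± 2.65 = (129.55, 134.85)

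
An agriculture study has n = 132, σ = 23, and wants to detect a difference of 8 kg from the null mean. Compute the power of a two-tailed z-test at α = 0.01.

SE = σ/√n = 23/√132 = 2.002. Non-centrality λ = d/SE = 8/2.002 = 3.996. Power ≈ Φ(λ - z_{α/2}) = Φ(3.996 - 2.576) = Φ(1.42) = 0.922.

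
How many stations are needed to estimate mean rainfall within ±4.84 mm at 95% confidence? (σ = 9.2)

n = (z*σ/E)² = (1.96×9.2/4.84)² = 13.9 → n = 14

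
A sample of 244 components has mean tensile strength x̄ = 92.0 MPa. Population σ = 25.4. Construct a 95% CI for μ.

CI = x̄ ± z*(σ/√n) = 92.0 ± 1.96(25.4/√244) = 92.0 ± 3.19 = (88.81, 95.19)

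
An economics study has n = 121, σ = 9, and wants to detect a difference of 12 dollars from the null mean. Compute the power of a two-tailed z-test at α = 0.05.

SE = σ/√n = 9/√121 = 0.818. Non-centrality λ = d/SE = 12/0.818 = 14.667. Power ≈ Φ(λ - z_{α/2}) = Φ(14.667 - 1.96) = Φ(12.707) = 1.0.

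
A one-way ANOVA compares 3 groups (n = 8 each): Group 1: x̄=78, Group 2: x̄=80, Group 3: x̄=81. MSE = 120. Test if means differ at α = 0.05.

Grand mean = 79.67. SS_between = 37.33, MS_between = 18.67. F = 0.156, F_crit ≈ 3.467. Fail to reject H₀.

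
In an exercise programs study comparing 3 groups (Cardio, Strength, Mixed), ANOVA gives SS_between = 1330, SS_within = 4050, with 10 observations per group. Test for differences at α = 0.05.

df_between = 2, df_within = 27. F = MS_between/MS_within = 665.0/150.0 = 4.433. F_crit ≈ 3.354. Reject H₀. At least one mean differs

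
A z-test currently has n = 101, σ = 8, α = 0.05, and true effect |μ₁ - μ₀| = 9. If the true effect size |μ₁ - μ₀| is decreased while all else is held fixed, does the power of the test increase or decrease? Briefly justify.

Power decreases: a smaller true effect decreases the non-centrality λ = |μ₁ - μ₀|/(σ/√n).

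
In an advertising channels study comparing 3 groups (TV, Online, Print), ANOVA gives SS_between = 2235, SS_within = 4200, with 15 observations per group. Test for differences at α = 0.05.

df_between = 2, df_within = 42. F = MS_between/MS_within = 1117.5/100.0 = 11.175. F_crit ≈ 3.22. Reject H₀. At least one mean differs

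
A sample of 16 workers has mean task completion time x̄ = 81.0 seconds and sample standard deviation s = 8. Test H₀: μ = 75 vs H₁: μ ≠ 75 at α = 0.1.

t = (x̄ - μ₀)/(s/√n) = (81.0 - 75)/(8/√16) = 3.0. df = 15, critical t = ±1.753. Reject H₀.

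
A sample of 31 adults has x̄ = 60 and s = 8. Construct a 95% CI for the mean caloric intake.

CI = x̄ ± t*(s/√n) = 60 ± 2.042(8/√31) = (57.07, 62.93)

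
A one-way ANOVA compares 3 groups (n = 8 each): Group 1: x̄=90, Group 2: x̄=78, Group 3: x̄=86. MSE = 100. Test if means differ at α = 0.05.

Grand mean = 84.67. SS_between = 597.33, MS_between = 298.67. F = 2.987, F_crit ≈ 3.467. Fail to reject H₀.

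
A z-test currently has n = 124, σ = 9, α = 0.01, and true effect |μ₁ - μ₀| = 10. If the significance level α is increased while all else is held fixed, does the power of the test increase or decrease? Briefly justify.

Power increases: a larger α lowers the critical value, so more of the H₁ sampling distribution falls in the rejection region.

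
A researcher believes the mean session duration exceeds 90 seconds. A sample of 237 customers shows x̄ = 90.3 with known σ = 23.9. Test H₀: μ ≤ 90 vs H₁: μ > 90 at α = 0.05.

z = 0.193. Critical value: 1.645. Fail to reject H₀.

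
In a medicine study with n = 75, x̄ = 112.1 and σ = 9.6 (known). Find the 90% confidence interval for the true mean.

CI = x̄ ± z*(σ/√n) = 112.1 ± 1.645(9.6/√75) = 112.1 ± 1.82 = (110.28, 113.92)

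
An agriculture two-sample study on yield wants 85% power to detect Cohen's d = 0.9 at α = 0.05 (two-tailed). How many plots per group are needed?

z_{α/2} = 1.96, z_β = Φ⁻¹(0.85) = 1.036. For large effect (d = 0.9): n per group = 2(z_{α/2} + z_β)²/d² = 2(1.96 + 1.036)²/0.9² = 22.2 → 23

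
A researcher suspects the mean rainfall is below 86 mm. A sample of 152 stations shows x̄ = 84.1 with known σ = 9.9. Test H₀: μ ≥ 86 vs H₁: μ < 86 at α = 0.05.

z = -2.366. Critical value: -1.645. Reject H₀.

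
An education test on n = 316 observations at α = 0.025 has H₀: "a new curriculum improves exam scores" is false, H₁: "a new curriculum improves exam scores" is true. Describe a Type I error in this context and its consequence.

Type I error: rejecting H₀ when it is true — concluding that a new curriculum improves exam scores when in fact it is not. Consequence: adopting a curriculum that gives no real benefit — disruption for nothing.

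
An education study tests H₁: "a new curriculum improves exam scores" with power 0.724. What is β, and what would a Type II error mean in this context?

β = 1 - power = 1 - 0.724 = 0.276. A Type II error is failing to reject H₀ when H₀ is false (false negative) — here, failing to conclude that a new curriculum improves exam scores when in fact it is true. Consequence: keeping the old curriculum when the new one would have helped students.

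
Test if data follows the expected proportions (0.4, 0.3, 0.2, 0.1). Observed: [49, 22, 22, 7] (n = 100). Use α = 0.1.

Expected: [40.0, 30.0, 20.0, 10.0]. χ² = 5.258. df = 3, critical = 6.251. Fail to reject H₀.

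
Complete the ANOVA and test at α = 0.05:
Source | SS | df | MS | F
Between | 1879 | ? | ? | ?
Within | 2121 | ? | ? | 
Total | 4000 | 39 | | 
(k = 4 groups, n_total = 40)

df_between = 3, df_within = 36. MS_between = 626.33, MS_within = 58.92. F = 10.631, F_crit ≈ 2.866. Reject H₀.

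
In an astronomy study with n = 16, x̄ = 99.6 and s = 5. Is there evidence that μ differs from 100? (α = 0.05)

t = (x̄ - μ₀)/(s/√n) = (99.6 - 100)/(5/√16) = -0.32. df = 15, critical t = ±2.131. Fail to reject H₀.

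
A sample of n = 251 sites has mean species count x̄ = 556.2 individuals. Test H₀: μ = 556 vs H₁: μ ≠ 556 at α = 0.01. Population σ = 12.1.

z = (x̄ - μ₀)/(σ/√n) = (556.2 - 556)/(12.1/√251) = 0.262. Critical value: ±2.576. Since |0.262| ≤ 2.576, Fail to reject H₀.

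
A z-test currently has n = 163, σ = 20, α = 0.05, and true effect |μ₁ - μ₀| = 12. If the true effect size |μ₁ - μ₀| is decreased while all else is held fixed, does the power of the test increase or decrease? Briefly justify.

Power decreases: a smaller true effect decreases the non-centrality λ = |μ₁ - μ₀|/(σ/√n).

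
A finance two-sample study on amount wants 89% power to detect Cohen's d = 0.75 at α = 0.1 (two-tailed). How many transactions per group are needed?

z_{α/2} = 1.645, z_β = Φ⁻¹(0.89) = 1.227. For medium effect (d = 0.75): n per group = 2(z_{α/2} + z_β)²/d² = 2(1.645 + 1.227)²/0.75² = 29.3 → 30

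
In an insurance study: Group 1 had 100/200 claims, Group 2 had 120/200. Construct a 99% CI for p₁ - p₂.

p̂₁ = 0.5, p̂₂ = 0.6. Difference = -0.1. CI = (-0.228, 0.028)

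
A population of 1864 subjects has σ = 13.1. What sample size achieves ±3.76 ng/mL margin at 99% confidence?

Without FPC: n₀ = (2.576×13.1/3.76)² = 80.549. With FPC: n = n₀N/(n₀+N-1) = 77.3 → n = 78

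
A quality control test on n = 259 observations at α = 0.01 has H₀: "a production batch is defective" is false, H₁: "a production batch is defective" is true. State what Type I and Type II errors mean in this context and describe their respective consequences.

Type I (false positive): concluding that a production batch is defective when it is not — scrapping a good batch — wasted material and cost for no reason. Type II (false negative): failing to conclude that a production batch is defective when it is — shipping a defective batch — faulty products reach customers. Which is costlier depends on domain priorities and is a judgement call rather than a statistical fact.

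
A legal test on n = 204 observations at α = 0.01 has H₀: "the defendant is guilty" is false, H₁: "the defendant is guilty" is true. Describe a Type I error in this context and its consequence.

Type I error: rejecting H₀ when it is true — concluding that the defendant is guilty when in fact it is not. Consequence: convicting an innocent person.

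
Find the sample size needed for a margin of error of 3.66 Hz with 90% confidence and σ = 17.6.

n = (z*σ/E)² = (1.645×17.6/3.66)² = 62.6 → n = 63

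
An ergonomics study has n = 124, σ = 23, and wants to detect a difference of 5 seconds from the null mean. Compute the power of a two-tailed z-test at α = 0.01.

SE = σ/√n = 23/√124 = 2.065. Non-centrality λ = d/SE = 5/2.065 = 2.421. Power ≈ Φ(λ - z_{α/2}) = Φ(2.421 - 2.576) = Φ(-0.155) = 0.438.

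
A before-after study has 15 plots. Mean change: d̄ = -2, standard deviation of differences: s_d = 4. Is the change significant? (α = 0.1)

t = d̄/(s_d/√n) = -2/(4/√15) = -1.936. df = 14, critical t = ±1.761. Reject H₀.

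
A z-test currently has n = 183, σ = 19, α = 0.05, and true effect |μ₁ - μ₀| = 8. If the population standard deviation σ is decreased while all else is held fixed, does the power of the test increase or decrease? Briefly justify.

Power increases: a smaller σ shrinks the standard error σ/√n, moving the sampling distribution under H₁ further from the critical value.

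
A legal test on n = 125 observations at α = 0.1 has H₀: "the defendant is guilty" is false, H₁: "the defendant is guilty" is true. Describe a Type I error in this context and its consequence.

Type I error: rejecting H₀ when it is true — concluding that the defendant is guilty when in fact it is not. Consequence: convicting an innocent person.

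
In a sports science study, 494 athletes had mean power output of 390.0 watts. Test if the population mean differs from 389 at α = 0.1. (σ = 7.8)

z = (x̄ - μ₀)/(σ/√n) = (390.0 - 389)/(7.8/√494) = 2.85. Critical value: ±1.645. Since |2.85| > 1.645, Reject H₀.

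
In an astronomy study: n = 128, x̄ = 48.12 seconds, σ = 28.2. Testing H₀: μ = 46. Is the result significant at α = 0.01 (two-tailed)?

z = (48.12 - 46)/(28.2/√128) = 0.851. Since |z| ≤ 2.576, not significant at α = 0.01.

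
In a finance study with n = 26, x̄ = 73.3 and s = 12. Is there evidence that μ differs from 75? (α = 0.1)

t = (x̄ - μ₀)/(s/√n) = (73.3 - 75)/(12/√26) = -0.722. df = 25, critical t = ±1.708. Fail to reject H₀.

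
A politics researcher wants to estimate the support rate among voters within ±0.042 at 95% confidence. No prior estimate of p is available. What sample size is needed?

Conservative approach: use p = 0.5 (maximizes p(1-p) = 0.25). n = z²(0.25)/E² = 1.96²×0.25/0.042² = 544.4 → n = 545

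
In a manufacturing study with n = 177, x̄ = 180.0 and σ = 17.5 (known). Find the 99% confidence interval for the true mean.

CI = x̄ ± z*(σ/√n) = 180.0 ± 2.576(17.5/√177) = 180.0 ± 3.39 = (176.61, 183.39)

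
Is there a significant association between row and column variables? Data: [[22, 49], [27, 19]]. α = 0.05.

χ² = 8.806. df = 1, critical = 3.841. Reject H₀. Variables are dependent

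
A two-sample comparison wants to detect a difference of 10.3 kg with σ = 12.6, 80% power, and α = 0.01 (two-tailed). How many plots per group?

n per group = 2(z_α/2 + z_β)²σ²/d² = 2×(2.576 + 0.84)²×12.6²/10.3² = 34.9 → n = 35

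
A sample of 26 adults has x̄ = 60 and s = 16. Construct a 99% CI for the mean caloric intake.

CI = x̄ ± t*(s/√n) = 60 ± 2.787(16/√26) = (51.25, 68.75)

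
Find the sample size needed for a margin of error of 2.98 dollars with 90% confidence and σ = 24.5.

n = (z*σ/E)² = (1.645×24.5/2.98)² = 182.9 → n = 183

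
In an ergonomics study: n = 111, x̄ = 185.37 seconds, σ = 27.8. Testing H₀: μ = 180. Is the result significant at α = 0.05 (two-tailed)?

z = (185.37 - 180)/(27.8/√111) = 2.035. Since |z| > 1.96, significant at α = 0.05.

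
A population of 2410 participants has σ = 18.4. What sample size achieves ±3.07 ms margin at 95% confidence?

Without FPC: n₀ = (1.96×18.4/3.07)² = 137.997. With FPC: n = n₀N/(n₀+N-1) = 130.6 → n = 131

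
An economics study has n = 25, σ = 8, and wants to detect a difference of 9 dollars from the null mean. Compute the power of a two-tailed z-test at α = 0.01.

SE = σ/√n = 8/√25 = 1.6. Non-centrality λ = d/SE = 9/1.6 = 5.625. Power ≈ Φ(λ - z_{α/2}) = Φ(5.625 - 2.576) = Φ(3.049) = 0.999.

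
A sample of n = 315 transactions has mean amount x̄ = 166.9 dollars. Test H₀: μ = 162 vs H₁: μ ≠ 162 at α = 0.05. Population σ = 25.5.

z = (x̄ - μ₀)/(σ/√n) = (166.9 - 162)/(25.5/√315) = 3.41. Critical value: ±1.96. Since |3.41| > 1.96, Reject H₀.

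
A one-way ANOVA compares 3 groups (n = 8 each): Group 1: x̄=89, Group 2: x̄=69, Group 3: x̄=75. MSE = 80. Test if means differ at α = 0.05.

Grand mean = 77.67. SS_between = 1685.33, MS_between = 842.67. F = 10.533, F_crit ≈ 3.467. Reject H₀.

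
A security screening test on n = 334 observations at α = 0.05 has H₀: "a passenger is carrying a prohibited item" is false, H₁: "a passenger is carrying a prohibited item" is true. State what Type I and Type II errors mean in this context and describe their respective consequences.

Type I (false positive): concluding that a passenger is carrying a prohibited item when it is not — detaining an innocent passenger — delay and inconvenience. Type II (false negative): failing to conclude that a passenger is carrying a prohibited item when it is — letting a prohibited item through — security breach. Which is costlier depends on domain priorities and is a judgement call rather than a statistical fact.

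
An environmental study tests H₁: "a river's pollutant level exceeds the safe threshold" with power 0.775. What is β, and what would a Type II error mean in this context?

β = 1 - power = 1 - 0.775 = 0.225. A Type II error is failing to reject H₀ when H₀ is false (false negative) — here, failing to conclude that a river's pollutant level exceeds the safe threshold when in fact it is true. Consequence: allowing unsafe pollution to continue.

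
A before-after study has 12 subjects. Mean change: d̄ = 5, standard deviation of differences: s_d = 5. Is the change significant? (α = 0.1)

t = d̄/(s_d/√n) = 5/(5/√12) = 3.464. df = 11, critical t = ±1.796. Reject H₀.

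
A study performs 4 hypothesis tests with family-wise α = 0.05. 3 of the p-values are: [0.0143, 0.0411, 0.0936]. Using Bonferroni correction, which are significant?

Bonferroni α = 0.05/4 = 0.0125. None of the given p-values are significant.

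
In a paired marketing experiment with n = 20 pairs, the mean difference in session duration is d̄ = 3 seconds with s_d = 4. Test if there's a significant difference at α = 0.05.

t = d̄/(s_d/√n) = 3/(4/√20) = 3.354. df = 19, critical t = ±2.093. Reject H₀.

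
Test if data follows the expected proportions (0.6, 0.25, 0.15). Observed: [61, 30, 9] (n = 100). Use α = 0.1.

Expected: [60.0, 25.0, 15.0]. χ² = 3.417. df = 2, critical = 4.605. Fail to reject H₀.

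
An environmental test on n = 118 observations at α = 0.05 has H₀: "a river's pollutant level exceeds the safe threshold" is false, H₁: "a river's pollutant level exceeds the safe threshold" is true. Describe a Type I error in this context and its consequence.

Type I error: rejecting H₀ when it is true — concluding that a river's pollutant level exceeds the safe threshold when in fact it is not. Consequence: shutting down a compliant factory unnecessarily.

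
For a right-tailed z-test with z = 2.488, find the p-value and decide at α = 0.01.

p = P(Z > 2.488) = 1 - Φ(2.488) ≈ 0.0064. Since p < 0.01, reject H₀ (significant) at α = 0.01.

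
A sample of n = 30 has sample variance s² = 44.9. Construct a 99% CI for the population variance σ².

df = 29. χ²_{0.005} = 52.336, χ²_{0.995} = 13.121. CI for σ² = ((n-1)s²/χ²_{α/2}, (n-1)s²/χ²_{1-α/2}) = (29·44.9/52.336, 29·44.9/13.121) = (24.88, 99.24)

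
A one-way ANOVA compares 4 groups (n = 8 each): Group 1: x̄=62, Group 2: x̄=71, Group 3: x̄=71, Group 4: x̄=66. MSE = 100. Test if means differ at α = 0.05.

Grand mean = 67.5. SS_between = 456.0, MS_between = 152.0. F = 1.52, F_crit ≈ 2.947. Fail to reject H₀.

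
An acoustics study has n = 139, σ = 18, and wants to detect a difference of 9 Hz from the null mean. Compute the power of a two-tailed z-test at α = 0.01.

SE = σ/√n = 18/√139 = 1.527. Non-centrality λ = d/SE = 9/1.527 = 5.895. Power ≈ Φ(λ - z_{α/2}) = Φ(5.895 - 2.576) = Φ(3.319) = 1.0.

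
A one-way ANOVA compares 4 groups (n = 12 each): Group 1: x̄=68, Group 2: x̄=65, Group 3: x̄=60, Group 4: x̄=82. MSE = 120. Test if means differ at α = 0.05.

Grand mean = 68.75. SS_between = 3201.0, MS_between = 1067.0. F = 8.892, F_crit ≈ 2.816. Reject H₀.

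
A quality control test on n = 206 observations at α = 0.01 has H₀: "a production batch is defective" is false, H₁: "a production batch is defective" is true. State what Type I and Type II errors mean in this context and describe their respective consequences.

Type I (false positive): concluding that a production batch is defective when it is not — scrapping a good batch — wasted material and cost for no reason. Type II (false negative): failing to conclude that a production batch is defective when it is — shipping a defective batch — faulty products reach customers. Which is costlier depends on domain priorities and is a judgement call rather than a statistical fact.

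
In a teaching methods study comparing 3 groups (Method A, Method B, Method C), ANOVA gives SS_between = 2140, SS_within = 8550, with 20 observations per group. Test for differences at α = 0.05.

df_between = 2, df_within = 57. F = MS_between/MS_within = 1070.0/150.0 = 7.133. F_crit ≈ 3.159. Reject H₀. At least one mean differs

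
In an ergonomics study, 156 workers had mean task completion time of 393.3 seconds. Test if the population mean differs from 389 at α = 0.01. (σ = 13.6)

z = (x̄ - μ₀)/(σ/√n) = (393.3 - 389)/(13.6/√156) = 3.949. Critical value: ±2.576. Since |3.949| > 2.576, Reject H₀.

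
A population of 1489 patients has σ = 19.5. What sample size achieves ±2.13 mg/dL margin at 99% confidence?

Without FPC: n₀ = (2.576×19.5/2.13)² = 556.163. With FPC: n = n₀N/(n₀+N-1) = 405.1 → n = 406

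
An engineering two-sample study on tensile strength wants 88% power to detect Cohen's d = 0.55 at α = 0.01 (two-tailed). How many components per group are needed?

z_{α/2} = 2.576, z_β = Φ⁻¹(0.88) = 1.175. For medium effect (d = 0.55): n per group = 2(z_{α/2} + z_β)²/d² = 2(2.576 + 1.175)²/0.55² = 93.02 → 94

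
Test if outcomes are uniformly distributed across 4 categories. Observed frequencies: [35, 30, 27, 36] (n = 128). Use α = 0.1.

Expected = 32 each. χ² = Σ(O-E)²/E = 1.688. df = 3, critical value = 6.251. Fail to reject H₀.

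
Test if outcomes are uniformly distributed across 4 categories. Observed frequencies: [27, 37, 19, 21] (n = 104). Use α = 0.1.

Expected = 26 each. χ² = Σ(O-E)²/E = 7.538. df = 3, critical value = 6.251. Reject H₀.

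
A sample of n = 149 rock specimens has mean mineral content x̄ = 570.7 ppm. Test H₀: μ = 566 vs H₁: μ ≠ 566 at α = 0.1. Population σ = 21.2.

z = (x̄ - μ₀)/(σ/√n) = (570.7 - 566)/(21.2/√149) = 2.706. Critical value: ±1.645. Since |2.706| > 1.645, Reject H₀.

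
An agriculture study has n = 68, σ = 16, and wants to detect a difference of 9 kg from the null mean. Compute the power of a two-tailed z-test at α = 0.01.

SE = σ/√n = 16/√68 = 1.94. Non-centrality λ = d/SE = 9/1.94 = 4.638. Power ≈ Φ(λ - z_{α/2}) = Φ(4.638 - 2.576) = Φ(2.062) = 0.98.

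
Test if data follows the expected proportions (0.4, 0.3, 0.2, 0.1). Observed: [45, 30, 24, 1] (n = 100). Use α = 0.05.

Expected: [40.0, 30.0, 20.0, 10.0]. χ² = 9.525. df = 3, critical = 7.815. Reject H₀.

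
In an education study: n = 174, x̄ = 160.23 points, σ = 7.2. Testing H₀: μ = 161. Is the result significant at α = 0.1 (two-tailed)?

z = (160.23 - 161)/(7.2/√174) = -1.411. Since |z| ≤ 1.645, not significant at α = 0.1.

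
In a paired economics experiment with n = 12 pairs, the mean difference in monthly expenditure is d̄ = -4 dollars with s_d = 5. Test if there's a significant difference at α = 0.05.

t = d̄/(s_d/√n) = -4/(5/√12) = -2.771. df = 11, critical t = ±2.201. Reject H₀.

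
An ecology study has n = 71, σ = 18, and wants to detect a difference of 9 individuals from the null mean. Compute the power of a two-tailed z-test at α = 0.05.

SE = σ/√n = 18/√71 = 2.136. Non-centrality λ = d/SE = 9/2.136 = 4.213. Power ≈ Φ(λ - z_{α/2}) = Φ(4.213 - 1.96) = Φ(2.253) = 0.988.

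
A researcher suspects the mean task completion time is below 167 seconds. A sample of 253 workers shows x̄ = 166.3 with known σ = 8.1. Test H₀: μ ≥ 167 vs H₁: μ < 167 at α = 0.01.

z = -1.375. Critical value: -2.33. Fail to reject H₀.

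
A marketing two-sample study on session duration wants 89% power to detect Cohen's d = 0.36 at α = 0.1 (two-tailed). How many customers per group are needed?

z_{α/2} = 1.645, z_β = Φ⁻¹(0.89) = 1.227. For small effect (d = 0.36): n per group = 2(z_{α/2} + z_β)²/d² = 2(1.645 + 1.227)²/0.36² = 127.3 → 128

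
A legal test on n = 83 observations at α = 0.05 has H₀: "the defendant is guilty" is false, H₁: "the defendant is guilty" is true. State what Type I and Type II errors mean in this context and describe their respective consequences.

Type I (false positive): concluding that the defendant is guilty when it is not — convicting an innocent person. Type II (false negative): failing to conclude that the defendant is guilty when it is — acquitting a guilty person. Which is costlier depends on domain priorities and is a judgement call rather than a statistical fact.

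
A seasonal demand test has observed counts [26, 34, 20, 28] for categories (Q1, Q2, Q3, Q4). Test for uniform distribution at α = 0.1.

Expected = 27 each. χ² = Σ(O-E)²/E = 3.704. df = 3, critical value = 6.251. Fail to reject H₀.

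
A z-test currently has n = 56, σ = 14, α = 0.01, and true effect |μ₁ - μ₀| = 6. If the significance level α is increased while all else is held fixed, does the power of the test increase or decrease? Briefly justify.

Power increases: a larger α lowers the critical value, so more of the H₁ sampling distribution falls in the rejection region.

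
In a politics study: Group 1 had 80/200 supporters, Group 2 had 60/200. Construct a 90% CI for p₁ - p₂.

p̂₁ = 0.4, p̂₂ = 0.3. Difference = 0.1. CI = (0.022, 0.178)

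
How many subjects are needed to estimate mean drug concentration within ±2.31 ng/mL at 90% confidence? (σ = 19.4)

n = (z*σ/E)² = (1.645×19.4/2.31)² = 190.9 → n = 191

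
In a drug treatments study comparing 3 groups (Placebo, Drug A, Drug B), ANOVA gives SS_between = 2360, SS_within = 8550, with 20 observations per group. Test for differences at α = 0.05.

df_between = 2, df_within = 57. F = MS_between/MS_within = 1180.0/150.0 = 7.867. F_crit ≈ 3.159. Reject H₀. At least one mean differs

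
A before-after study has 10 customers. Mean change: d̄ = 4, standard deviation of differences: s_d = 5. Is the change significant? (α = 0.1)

t = d̄/(s_d/√n) = 4/(5/√10) = 2.53. df = 9, critical t = ±1.833. Reject H₀.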